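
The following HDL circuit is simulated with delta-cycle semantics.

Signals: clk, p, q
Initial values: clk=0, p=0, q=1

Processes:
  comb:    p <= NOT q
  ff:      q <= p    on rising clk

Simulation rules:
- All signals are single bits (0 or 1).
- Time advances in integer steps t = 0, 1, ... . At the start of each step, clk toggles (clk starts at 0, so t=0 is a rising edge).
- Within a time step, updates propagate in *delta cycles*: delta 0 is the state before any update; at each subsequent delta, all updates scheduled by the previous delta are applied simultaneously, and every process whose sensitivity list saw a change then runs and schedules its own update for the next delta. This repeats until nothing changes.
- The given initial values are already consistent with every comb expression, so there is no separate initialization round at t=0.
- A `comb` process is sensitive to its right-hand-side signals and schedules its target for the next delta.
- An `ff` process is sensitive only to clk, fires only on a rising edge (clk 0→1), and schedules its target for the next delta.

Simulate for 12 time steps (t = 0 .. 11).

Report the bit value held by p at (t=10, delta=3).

0

t0.Δ0 clk=0 q=1 p=0
t0.Δ1 clk=1 q=1 p=0
t0.Δ2 clk=1 q=0 p=0
t0.Δ3 clk=1 q=0 p=1
t1.Δ0 clk=1 q=0 p=1
t1.Δ1 clk=0 q=0 p=1
t2.Δ0 clk=0 q=0 p=1
t2.Δ1 clk=1 q=0 p=1
t2.Δ2 clk=1 q=1 p=1
t2.Δ3 clk=1 q=1 p=0
t3.Δ0 clk=1 q=1 p=0
t3.Δ1 clk=0 q=1 p=0
t4.Δ0 clk=0 q=1 p=0
t4.Δ1 clk=1 q=1 p=0
t4.Δ2 clk=1 q=0 p=0
t4.Δ3 clk=1 q=0 p=1
t5.Δ0 clk=1 q=0 p=1
t5.Δ1 clk=0 q=0 p=1
t6.Δ0 clk=0 q=0 p=1
t6.Δ1 clk=1 q=0 p=1
t6.Δ2 clk=1 q=1 p=1
t6.Δ3 clk=1 q=1 p=0
t7.Δ0 clk=1 q=1 p=0
t7.Δ1 clk=0 q=1 p=0
t8.Δ0 clk=0 q=1 p=0
t8.Δ1 clk=1 q=1 p=0
t8.Δ2 clk=1 q=0 p=0
t8.Δ3 clk=1 q=0 p=1
t9.Δ0 clk=1 q=0 p=1
t9.Δ1 clk=0 q=0 p=1
t10.Δ0 clk=0 q=0 p=1
t10.Δ1 clk=1 q=0 p=1
t10.Δ2 clk=1 q=1 p=1
t10.Δ3 clk=1 q=1 p=0
t11.Δ0 clk=1 q=1 p=0
t11.Δ1 clk=0 q=1 p=0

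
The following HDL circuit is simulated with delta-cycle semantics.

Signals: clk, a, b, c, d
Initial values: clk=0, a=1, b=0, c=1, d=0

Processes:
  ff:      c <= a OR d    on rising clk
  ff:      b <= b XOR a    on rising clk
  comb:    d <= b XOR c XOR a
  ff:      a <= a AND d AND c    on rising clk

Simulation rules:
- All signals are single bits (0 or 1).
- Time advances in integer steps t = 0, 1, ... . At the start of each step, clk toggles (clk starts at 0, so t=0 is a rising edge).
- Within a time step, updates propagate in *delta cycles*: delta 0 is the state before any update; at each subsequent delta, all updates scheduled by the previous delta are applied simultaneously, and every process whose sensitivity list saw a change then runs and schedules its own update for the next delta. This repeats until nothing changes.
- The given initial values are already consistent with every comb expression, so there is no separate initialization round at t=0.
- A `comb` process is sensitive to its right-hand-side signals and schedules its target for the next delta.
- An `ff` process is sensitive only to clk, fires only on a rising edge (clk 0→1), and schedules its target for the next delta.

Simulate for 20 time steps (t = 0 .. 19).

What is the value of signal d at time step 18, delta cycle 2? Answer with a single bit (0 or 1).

t0.Δ0 a=1 c=1 b=0 clk=0 d=0
t0.Δ1 a=1 c=1 b=0 clk=1 d=0
t0.Δ2 a=0 c=1 b=1 clk=1 d=0
t1.Δ0 a=0 c=1 b=1 clk=1 d=0
t1.Δ1 a=0 c=1 b=1 clk=0 d=0
t2.Δ0 a=0 c=1 b=1 clk=0 d=0
t2.Δ1 a=0 c=1 b=1 clk=1 d=0
t2.Δ2 a=0 c=0 b=1 clk=1 d=0
t2.Δ3 a=0 c=0 b=1 clk=1 d=1
t3.Δ0 a=0 c=0 b=1 clk=1 d=1
t3.Δ1 a=0 c=0 b=1 clk=0 d=1
t4.Δ0 a=0 c=0 b=1 clk=0 d=1
t4.Δ1 a=0 c=0 b=1 clk=1 d=1
t4.Δ2 a=0 c=1 b=1 clk=1 d=1
t4.Δ3 a=0 c=1 b=1 clk=1 d=0
t5.Δ0 a=0 c=1 b=1 clk=1 d=0
t5.Δ1 a=0 c=1 b=1 clk=0 d=0
t6.Δ0 a=0 c=1 b=1 clk=0 d=0
t6.Δ1 a=0 c=1 b=1 clk=1 d=0
t6.Δ2 a=0 c=0 b=1 clk=1 d=0
t6.Δ3 a=0 c=0 b=1 clk=1 d=1
t7.Δ0 a=0 c=0 b=1 clk=1 d=1
t7.Δ1 a=0 c=0 b=1 clk=0 d=1
t8.Δ0 a=0 c=0 b=1 clk=0 d=1
t8.Δ1 a=0 c=0 b=1 clk=1 d=1
t8.Δ2 a=0 c=1 b=1 clk=1 d=1
t8.Δ3 a=0 c=1 b=1 clk=1 d=0
t9.Δ0 a=0 c=1 b=1 clk=1 d=0
t9.Δ1 a=0 c=1 b=1 clk=0 d=0
t10.Δ0 a=0 c=1 b=1 clk=0 d=0
t10.Δ1 a=0 c=1 b=1 clk=1 d=0
t10.Δ2 a=0 c=0 b=1 clk=1 d=0
t10.Δ3 a=0 c=0 b=1 clk=1 d=1
t11.Δ0 a=0 c=0 b=1 clk=1 d=1
t11.Δ1 a=0 c=0 b=1 clk=0 d=1
t12.Δ0 a=0 c=0 b=1 clk=0 d=1
t12.Δ1 a=0 c=0 b=1 clk=1 d=1
t12.Δ2 a=0 c=1 b=1 clk=1 d=1
t12.Δ3 a=0 c=1 b=1 clk=1 d=0
t13.Δ0 a=0 c=1 b=1 clk=1 d=0
t13.Δ1 a=0 c=1 b=1 clk=0 d=0
t14.Δ0 a=0 c=1 b=1 clk=0 d=0
t14.Δ1 a=0 c=1 b=1 clk=1 d=0
t14.Δ2 a=0 c=0 b=1 clk=1 d=0
t14.Δ3 a=0 c=0 b=1 clk=1 d=1
t15.Δ0 a=0 c=0 b=1 clk=1 d=1
t15.Δ1 a=0 c=0 b=1 clk=0 d=1
t16.Δ0 a=0 c=0 b=1 clk=0 d=1
t16.Δ1 a=0 c=0 b=1 clk=1 d=1
t16.Δ2 a=0 c=1 b=1 clk=1 d=1
t16.Δ3 a=0 c=1 b=1 clk=1 d=0
t17.Δ0 a=0 c=1 b=1 clk=1 d=0
t17.Δ1 a=0 c=1 b=1 clk=0 d=0
t18.Δ0 a=0 c=1 b=1 clk=0 d=0
t18.Δ1 a=0 c=1 b=1 clk=1 d=0
t18.Δ2 a=0 c=0 b=1 clk=1 d=0
t18.Δ3 a=0 c=0 b=1 clk=1 d=1
t19.Δ0 a=0 c=0 b=1 clk=1 d=1
t19.Δ1 a=0 c=0 b=1 clk=0 d=1

0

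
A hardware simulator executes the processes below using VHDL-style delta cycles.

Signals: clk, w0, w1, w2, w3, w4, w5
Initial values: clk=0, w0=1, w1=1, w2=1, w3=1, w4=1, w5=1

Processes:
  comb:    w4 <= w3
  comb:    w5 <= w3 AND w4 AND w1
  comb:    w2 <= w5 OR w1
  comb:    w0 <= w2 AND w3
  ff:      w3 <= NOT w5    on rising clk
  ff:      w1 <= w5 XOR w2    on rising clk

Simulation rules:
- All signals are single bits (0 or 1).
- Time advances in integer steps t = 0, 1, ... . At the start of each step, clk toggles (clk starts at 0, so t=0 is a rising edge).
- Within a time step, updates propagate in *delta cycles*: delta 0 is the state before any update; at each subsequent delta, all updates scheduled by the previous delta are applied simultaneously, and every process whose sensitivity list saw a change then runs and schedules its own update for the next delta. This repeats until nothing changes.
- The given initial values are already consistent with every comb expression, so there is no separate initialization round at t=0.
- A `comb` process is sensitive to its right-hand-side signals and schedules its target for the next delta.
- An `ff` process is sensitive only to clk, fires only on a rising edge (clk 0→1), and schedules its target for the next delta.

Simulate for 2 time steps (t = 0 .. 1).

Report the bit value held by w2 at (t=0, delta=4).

0

t0.Δ0 w2=1 w1=1 w3=1 w4=1 clk=0 w5=1 w0=1
t0.Δ1 w2=1 w1=1 w3=1 w4=1 clk=1 w5=1 w0=1
t0.Δ2 w2=1 w1=0 w3=0 w4=1 clk=1 w5=1 w0=1
t0.Δ3 w2=1 w1=0 w3=0 w4=0 clk=1 w5=0 w0=0
t0.Δ4 w2=0 w1=0 w3=0 w4=0 clk=1 w5=0 w0=0
t1.Δ0 w2=0 w1=0 w3=0 w4=0 clk=1 w5=0 w0=0
t1.Δ1 w2=0 w1=0 w3=0 w4=0 clk=0 w5=0 w0=0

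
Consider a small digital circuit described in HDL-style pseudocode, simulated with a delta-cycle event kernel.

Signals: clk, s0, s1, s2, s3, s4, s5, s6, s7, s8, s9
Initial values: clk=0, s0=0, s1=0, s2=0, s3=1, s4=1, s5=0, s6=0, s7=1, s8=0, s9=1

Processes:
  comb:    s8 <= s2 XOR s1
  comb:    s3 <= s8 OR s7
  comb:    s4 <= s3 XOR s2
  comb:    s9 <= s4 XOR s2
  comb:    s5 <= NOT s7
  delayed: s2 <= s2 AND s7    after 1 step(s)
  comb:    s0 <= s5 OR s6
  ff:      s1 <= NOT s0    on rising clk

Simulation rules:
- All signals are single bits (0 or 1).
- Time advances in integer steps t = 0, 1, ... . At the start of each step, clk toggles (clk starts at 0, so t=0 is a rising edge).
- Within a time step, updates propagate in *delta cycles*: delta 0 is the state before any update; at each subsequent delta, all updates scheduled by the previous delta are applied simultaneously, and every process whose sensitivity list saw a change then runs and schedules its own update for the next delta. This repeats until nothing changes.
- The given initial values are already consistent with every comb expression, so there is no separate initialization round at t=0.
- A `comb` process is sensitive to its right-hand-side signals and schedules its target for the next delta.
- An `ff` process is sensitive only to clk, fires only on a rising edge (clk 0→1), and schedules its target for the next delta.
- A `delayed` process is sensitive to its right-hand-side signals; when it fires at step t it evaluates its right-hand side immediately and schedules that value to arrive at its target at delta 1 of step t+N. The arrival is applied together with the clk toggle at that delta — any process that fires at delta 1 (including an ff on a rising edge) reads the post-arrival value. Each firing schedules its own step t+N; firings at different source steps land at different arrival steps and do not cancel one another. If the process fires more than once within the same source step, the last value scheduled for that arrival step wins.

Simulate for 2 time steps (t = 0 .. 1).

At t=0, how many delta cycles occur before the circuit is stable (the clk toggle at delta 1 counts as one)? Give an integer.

3

t=0 Δ0: s5=0 s2=0 s6=0 s9=1 s1=0 s3=1 s7=1 clk=0 s8=0 s4=1 s0=0
  Δ1: clk:0→1
  Δ2: s1:0→1
  Δ3: s8:0→1
  (3Δ to stable)
t=1 Δ0: s5=0 s2=0 s6=0 s9=1 s1=1 s3=1 s7=1 clk=1 s8=1 s4=1 s0=0
  Δ1: clk:1→0
  (1Δ to stable)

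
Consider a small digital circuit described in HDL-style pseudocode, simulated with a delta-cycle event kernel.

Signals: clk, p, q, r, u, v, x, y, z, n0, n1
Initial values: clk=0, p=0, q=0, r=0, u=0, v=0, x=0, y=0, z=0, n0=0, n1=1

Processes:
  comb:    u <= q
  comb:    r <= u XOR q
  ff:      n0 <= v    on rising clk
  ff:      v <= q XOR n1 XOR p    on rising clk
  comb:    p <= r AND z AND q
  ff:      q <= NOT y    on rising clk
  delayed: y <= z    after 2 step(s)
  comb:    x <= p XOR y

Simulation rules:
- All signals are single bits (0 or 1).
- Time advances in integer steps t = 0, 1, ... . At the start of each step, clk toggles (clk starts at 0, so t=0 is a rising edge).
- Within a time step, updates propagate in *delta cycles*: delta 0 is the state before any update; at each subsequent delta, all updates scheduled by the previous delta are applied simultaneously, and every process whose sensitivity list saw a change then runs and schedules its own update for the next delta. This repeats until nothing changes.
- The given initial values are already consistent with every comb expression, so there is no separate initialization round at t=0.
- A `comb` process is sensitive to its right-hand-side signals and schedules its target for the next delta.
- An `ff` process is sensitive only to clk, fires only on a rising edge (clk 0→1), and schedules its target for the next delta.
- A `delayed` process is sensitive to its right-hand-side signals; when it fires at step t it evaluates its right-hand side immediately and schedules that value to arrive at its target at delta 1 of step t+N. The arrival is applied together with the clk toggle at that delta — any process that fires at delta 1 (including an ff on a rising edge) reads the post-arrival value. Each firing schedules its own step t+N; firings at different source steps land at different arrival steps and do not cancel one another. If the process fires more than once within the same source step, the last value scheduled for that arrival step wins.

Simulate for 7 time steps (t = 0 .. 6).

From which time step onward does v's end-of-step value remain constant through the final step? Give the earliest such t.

t0.Δ0 p=0 q=0 z=0 u=0 n0=0 clk=0 v=0 r=0 y=0 n1=1 x=0
t0.Δ1 p=0 q=0 z=0 u=0 n0=0 clk=1 v=0 r=0 y=0 n1=1 x=0
t0.Δ2 p=0 q=1 z=0 u=0 n0=0 clk=1 v=1 r=0 y=0 n1=1 x=0
t0.Δ3 p=0 q=1 z=0 u=1 n0=0 clk=1 v=1 r=1 y=0 n1=1 x=0
t0.Δ4 p=0 q=1 z=0 u=1 n0=0 clk=1 v=1 r=0 y=0 n1=1 x=0
t1.Δ0 p=0 q=1 z=0 u=1 n0=0 clk=1 v=1 r=0 y=0 n1=1 x=0
t1.Δ1 p=0 q=1 z=0 u=1 n0=0 clk=0 v=1 r=0 y=0 n1=1 x=0
t2.Δ0 p=0 q=1 z=0 u=1 n0=0 clk=0 v=1 r=0 y=0 n1=1 x=0
t2.Δ1 p=0 q=1 z=0 u=1 n0=0 clk=1 v=1 r=0 y=0 n1=1 x=0
t2.Δ2 p=0 q=1 z=0 u=1 n0=1 clk=1 v=0 r=0 y=0 n1=1 x=0
t3.Δ0 p=0 q=1 z=0 u=1 n0=1 clk=1 v=0 r=0 y=0 n1=1 x=0
t3.Δ1 p=0 q=1 z=0 u=1 n0=1 clk=0 v=0 r=0 y=0 n1=1 x=0
t4.Δ0 p=0 q=1 z=0 u=1 n0=1 clk=0 v=0 r=0 y=0 n1=1 x=0
t4.Δ1 p=0 q=1 z=0 u=1 n0=1 clk=1 v=0 r=0 y=0 n1=1 x=0
t4.Δ2 p=0 q=1 z=0 u=1 n0=0 clk=1 v=0 r=0 y=0 n1=1 x=0
t5.Δ0 p=0 q=1 z=0 u=1 n0=0 clk=1 v=0 r=0 y=0 n1=1 x=0
t5.Δ1 p=0 q=1 z=0 u=1 n0=0 clk=0 v=0 r=0 y=0 n1=1 x=0
t6.Δ0 p=0 q=1 z=0 u=1 n0=0 clk=0 v=0 r=0 y=0 n1=1 x=0
t6.Δ1 p=0 q=1 z=0 u=1 n0=0 clk=1 v=0 r=0 y=0 n1=1 x=0

2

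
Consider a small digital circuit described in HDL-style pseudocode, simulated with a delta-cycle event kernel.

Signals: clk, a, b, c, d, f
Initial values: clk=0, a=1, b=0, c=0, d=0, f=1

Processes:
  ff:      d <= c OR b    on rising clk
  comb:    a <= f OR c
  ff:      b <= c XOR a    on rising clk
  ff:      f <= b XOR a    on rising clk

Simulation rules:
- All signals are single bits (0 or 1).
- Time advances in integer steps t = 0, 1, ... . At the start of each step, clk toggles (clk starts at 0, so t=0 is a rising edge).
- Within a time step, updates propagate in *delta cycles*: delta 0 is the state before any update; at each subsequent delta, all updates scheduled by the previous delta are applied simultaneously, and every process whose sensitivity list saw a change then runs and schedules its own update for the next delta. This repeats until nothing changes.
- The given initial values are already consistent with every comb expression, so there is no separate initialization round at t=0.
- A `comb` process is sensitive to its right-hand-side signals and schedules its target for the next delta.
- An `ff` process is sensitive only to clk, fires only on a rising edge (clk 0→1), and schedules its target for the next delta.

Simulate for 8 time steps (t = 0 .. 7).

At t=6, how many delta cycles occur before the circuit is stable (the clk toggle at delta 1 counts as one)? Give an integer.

t0.Δ0 b=0 d=0 f=1 c=0 a=1 clk=0
t0.Δ1 b=0 d=0 f=1 c=0 a=1 clk=1
t0.Δ2 b=1 d=0 f=1 c=0 a=1 clk=1
t1.Δ0 b=1 d=0 f=1 c=0 a=1 clk=1
t1.Δ1 b=1 d=0 f=1 c=0 a=1 clk=0
t2.Δ0 b=1 d=0 f=1 c=0 a=1 clk=0
t2.Δ1 b=1 d=0 f=1 c=0 a=1 clk=1
t2.Δ2 b=1 d=1 f=0 c=0 a=1 clk=1
t2.Δ3 b=1 d=1 f=0 c=0 a=0 clk=1
t3.Δ0 b=1 d=1 f=0 c=0 a=0 clk=1
t3.Δ1 b=1 d=1 f=0 c=0 a=0 clk=0
t4.Δ0 b=1 d=1 f=0 c=0 a=0 clk=0
t4.Δ1 b=1 d=1 f=0 c=0 a=0 clk=1
t4.Δ2 b=0 d=1 f=1 c=0 a=0 clk=1
t4.Δ3 b=0 d=1 f=1 c=0 a=1 clk=1
t5.Δ0 b=0 d=1 f=1 c=0 a=1 clk=1
t5.Δ1 b=0 d=1 f=1 c=0 a=1 clk=0
t6.Δ0 b=0 d=1 f=1 c=0 a=1 clk=0
t6.Δ1 b=0 d=1 f=1 c=0 a=1 clk=1
t6.Δ2 b=1 d=0 f=1 c=0 a=1 clk=1
t7.Δ0 b=1 d=0 f=1 c=0 a=1 clk=1
t7.Δ1 b=1 d=0 f=1 c=0 a=1 clk=0

2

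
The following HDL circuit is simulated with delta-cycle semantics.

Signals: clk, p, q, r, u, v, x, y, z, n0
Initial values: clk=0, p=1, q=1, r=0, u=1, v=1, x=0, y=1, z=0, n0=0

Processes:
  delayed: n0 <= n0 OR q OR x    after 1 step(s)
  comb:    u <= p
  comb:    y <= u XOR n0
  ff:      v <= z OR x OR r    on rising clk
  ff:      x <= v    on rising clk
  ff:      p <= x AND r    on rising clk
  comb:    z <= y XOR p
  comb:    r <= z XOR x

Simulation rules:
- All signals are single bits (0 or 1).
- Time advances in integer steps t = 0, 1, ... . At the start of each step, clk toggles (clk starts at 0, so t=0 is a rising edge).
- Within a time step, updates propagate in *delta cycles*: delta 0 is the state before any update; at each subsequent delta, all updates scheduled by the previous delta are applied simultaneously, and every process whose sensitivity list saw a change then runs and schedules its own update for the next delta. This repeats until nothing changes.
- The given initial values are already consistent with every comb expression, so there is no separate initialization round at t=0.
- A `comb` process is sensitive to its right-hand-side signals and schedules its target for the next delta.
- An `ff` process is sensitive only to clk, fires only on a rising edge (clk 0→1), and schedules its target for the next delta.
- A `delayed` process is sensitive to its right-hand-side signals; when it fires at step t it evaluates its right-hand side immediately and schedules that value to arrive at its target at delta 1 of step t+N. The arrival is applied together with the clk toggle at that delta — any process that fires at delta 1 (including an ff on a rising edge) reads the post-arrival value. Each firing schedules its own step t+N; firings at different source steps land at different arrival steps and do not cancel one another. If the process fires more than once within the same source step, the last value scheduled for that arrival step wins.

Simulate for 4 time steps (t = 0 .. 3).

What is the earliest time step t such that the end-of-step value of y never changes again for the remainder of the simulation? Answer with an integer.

t=0 Δ0: v=1 p=1 q=1 clk=0 r=0 x=0 z=0 u=1 y=1 n0=0
  Δ1: clk:0→1
  Δ2: v:1→0, p:1→0, x:0→1
  Δ3: r:0→1, z:0→1, u:1→0
  Δ4: r:1→0, y:1→0
  Δ5: z:1→0
  Δ6: r:0→1
  (6Δ to stable)
t=1 Δ0: v=0 p=0 q=1 clk=1 r=1 x=1 z=0 u=0 y=0 n0=0
  Δ1: clk:1→0, n0:0→1
  Δ2: y:0→1
  Δ3: z:0→1
  Δ4: r:1→0
  (4Δ to stable)
t=2 Δ0: v=0 p=0 q=1 clk=0 r=0 x=1 z=1 u=0 y=1 n0=1
  Δ1: clk:0→1
  Δ2: v:0→1, x:1→0
  Δ3: r:0→1
  (3Δ to stable)
t=3 Δ0: v=1 p=0 q=1 clk=1 r=1 x=0 z=1 u=0 y=1 n0=1
  Δ1: clk:1→0
  (1Δ to stable)

1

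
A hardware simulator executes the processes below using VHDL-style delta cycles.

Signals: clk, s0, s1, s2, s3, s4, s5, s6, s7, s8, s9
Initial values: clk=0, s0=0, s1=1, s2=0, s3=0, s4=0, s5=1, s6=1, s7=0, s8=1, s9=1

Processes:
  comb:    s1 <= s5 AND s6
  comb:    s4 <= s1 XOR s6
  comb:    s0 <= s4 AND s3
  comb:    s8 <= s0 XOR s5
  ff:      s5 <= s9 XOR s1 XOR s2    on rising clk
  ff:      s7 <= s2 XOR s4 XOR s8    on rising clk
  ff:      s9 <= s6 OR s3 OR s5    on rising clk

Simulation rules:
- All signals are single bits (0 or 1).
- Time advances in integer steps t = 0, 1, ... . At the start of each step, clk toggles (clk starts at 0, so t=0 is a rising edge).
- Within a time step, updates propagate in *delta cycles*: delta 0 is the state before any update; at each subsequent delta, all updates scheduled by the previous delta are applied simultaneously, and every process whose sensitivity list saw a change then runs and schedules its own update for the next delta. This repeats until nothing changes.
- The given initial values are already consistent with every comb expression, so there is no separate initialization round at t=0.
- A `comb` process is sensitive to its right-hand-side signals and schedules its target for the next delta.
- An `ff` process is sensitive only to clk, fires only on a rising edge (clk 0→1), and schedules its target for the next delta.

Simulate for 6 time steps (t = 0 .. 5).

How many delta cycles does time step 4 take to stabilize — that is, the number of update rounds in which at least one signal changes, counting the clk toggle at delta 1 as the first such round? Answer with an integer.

4

[bits: s4,s2,s1,clk,s5,s8,s0,s6,s7,s3,s9]
t=0: Δ0=00101101001 Δ1=00111101001 Δ2=00110101101 Δ3=00010001101 Δ4=10010001101 | 4Δ
t=1: Δ0=10010001101 Δ1=10000001101 | 1Δ
t=2: Δ0=10000001101 Δ1=10010001101 Δ2=10011001101 Δ3=10111101101 Δ4=00111101101 | 4Δ
t=3: Δ0=00111101101 Δ1=00101101101 | 1Δ
t=4: Δ0=00101101101 Δ1=00111101101 Δ2=00110101101 Δ3=00010001101 Δ4=10010001101 | 4Δ
t=5: Δ0=10010001101 Δ1=10000001101 | 1Δ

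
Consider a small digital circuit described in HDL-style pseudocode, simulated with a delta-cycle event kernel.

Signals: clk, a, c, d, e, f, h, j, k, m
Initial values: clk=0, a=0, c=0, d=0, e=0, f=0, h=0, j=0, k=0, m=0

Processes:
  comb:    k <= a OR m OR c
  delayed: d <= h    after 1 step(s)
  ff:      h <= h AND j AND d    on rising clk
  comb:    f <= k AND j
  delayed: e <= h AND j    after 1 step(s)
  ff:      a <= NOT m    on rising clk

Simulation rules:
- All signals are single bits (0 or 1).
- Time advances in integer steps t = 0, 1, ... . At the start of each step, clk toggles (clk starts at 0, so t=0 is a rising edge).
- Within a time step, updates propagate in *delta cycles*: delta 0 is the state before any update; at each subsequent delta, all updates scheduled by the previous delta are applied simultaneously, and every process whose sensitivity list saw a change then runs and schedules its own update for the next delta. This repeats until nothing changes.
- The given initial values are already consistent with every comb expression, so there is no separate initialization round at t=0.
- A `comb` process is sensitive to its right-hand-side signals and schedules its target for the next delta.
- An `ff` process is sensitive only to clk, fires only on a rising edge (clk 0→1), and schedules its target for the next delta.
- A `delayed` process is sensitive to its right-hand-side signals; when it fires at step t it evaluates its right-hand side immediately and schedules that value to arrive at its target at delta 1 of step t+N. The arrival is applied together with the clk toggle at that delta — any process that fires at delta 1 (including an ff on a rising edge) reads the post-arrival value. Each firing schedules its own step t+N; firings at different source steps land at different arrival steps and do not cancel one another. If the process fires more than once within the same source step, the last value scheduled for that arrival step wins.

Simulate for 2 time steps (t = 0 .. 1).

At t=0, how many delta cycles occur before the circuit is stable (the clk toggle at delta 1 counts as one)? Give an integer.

[bits: f,clk,a,e,c,k,m,h,d,j]
t=0: Δ0=0000000000 Δ1=0100000000 Δ2=0110000000 Δ3=0110010000 | 3Δ
t=1: Δ0=0110010000 Δ1=0010010000 | 1Δ

3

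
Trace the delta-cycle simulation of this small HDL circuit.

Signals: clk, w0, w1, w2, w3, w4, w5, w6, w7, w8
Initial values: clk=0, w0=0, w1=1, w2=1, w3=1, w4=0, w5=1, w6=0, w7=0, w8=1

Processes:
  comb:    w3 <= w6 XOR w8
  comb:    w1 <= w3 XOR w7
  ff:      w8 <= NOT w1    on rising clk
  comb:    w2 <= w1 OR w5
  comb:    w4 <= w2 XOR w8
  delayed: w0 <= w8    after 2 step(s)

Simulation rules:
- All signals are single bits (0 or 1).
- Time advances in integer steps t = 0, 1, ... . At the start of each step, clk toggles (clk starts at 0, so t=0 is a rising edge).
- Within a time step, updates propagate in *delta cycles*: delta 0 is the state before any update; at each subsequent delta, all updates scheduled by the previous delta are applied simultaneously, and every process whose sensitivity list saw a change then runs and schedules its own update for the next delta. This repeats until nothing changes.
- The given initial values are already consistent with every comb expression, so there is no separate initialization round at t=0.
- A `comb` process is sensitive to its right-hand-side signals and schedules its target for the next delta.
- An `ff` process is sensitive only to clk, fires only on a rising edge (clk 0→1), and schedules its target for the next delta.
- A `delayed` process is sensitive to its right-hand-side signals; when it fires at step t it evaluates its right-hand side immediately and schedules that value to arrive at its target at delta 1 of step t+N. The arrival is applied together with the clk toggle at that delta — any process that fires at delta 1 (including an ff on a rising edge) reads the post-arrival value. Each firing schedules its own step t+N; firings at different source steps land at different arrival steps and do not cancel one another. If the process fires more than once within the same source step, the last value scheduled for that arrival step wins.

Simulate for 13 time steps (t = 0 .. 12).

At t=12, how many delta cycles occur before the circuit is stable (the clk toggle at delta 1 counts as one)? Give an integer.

t0.Δ0 w5=1 w2=1 w0=0 w8=1 clk=0 w6=0 w4=0 w7=0 w1=1 w3=1
t0.Δ1 w5=1 w2=1 w0=0 w8=1 clk=1 w6=0 w4=0 w7=0 w1=1 w3=1
t0.Δ2 w5=1 w2=1 w0=0 w8=0 clk=1 w6=0 w4=0 w7=0 w1=1 w3=1
t0.Δ3 w5=1 w2=1 w0=0 w8=0 clk=1 w6=0 w4=1 w7=0 w1=1 w3=0
t0.Δ4 w5=1 w2=1 w0=0 w8=0 clk=1 w6=0 w4=1 w7=0 w1=0 w3=0
t1.Δ0 w5=1 w2=1 w0=0 w8=0 clk=1 w6=0 w4=1 w7=0 w1=0 w3=0
t1.Δ1 w5=1 w2=1 w0=0 w8=0 clk=0 w6=0 w4=1 w7=0 w1=0 w3=0
t2.Δ0 w5=1 w2=1 w0=0 w8=0 clk=0 w6=0 w4=1 w7=0 w1=0 w3=0
t2.Δ1 w5=1 w2=1 w0=0 w8=0 clk=1 w6=0 w4=1 w7=0 w1=0 w3=0
t2.Δ2 w5=1 w2=1 w0=0 w8=1 clk=1 w6=0 w4=1 w7=0 w1=0 w3=0
t2.Δ3 w5=1 w2=1 w0=0 w8=1 clk=1 w6=0 w4=0 w7=0 w1=0 w3=1
t2.Δ4 w5=1 w2=1 w0=0 w8=1 clk=1 w6=0 w4=0 w7=0 w1=1 w3=1
t3.Δ0 w5=1 w2=1 w0=0 w8=1 clk=1 w6=0 w4=0 w7=0 w1=1 w3=1
t3.Δ1 w5=1 w2=1 w0=0 w8=1 clk=0 w6=0 w4=0 w7=0 w1=1 w3=1
t4.Δ0 w5=1 w2=1 w0=0 w8=1 clk=0 w6=0 w4=0 w7=0 w1=1 w3=1
t4.Δ1 w5=1 w2=1 w0=1 w8=1 clk=1 w6=0 w4=0 w7=0 w1=1 w3=1
t4.Δ2 w5=1 w2=1 w0=1 w8=0 clk=1 w6=0 w4=0 w7=0 w1=1 w3=1
t4.Δ3 w5=1 w2=1 w0=1 w8=0 clk=1 w6=0 w4=1 w7=0 w1=1 w3=0
t4.Δ4 w5=1 w2=1 w0=1 w8=0 clk=1 w6=0 w4=1 w7=0 w1=0 w3=0
t5.Δ0 w5=1 w2=1 w0=1 w8=0 clk=1 w6=0 w4=1 w7=0 w1=0 w3=0
t5.Δ1 w5=1 w2=1 w0=1 w8=0 clk=0 w6=0 w4=1 w7=0 w1=0 w3=0
t6.Δ0 w5=1 w2=1 w0=1 w8=0 clk=0 w6=0 w4=1 w7=0 w1=0 w3=0
t6.Δ1 w5=1 w2=1 w0=0 w8=0 clk=1 w6=0 w4=1 w7=0 w1=0 w3=0
t6.Δ2 w5=1 w2=1 w0=0 w8=1 clk=1 w6=0 w4=1 w7=0 w1=0 w3=0
t6.Δ3 w5=1 w2=1 w0=0 w8=1 clk=1 w6=0 w4=0 w7=0 w1=0 w3=1
t6.Δ4 w5=1 w2=1 w0=0 w8=1 clk=1 w6=0 w4=0 w7=0 w1=1 w3=1
t7.Δ0 w5=1 w2=1 w0=0 w8=1 clk=1 w6=0 w4=0 w7=0 w1=1 w3=1
t7.Δ1 w5=1 w2=1 w0=0 w8=1 clk=0 w6=0 w4=0 w7=0 w1=1 w3=1
t8.Δ0 w5=1 w2=1 w0=0 w8=1 clk=0 w6=0 w4=0 w7=0 w1=1 w3=1
t8.Δ1 w5=1 w2=1 w0=1 w8=1 clk=1 w6=0 w4=0 w7=0 w1=1 w3=1
t8.Δ2 w5=1 w2=1 w0=1 w8=0 clk=1 w6=0 w4=0 w7=0 w1=1 w3=1
t8.Δ3 w5=1 w2=1 w0=1 w8=0 clk=1 w6=0 w4=1 w7=0 w1=1 w3=0
t8.Δ4 w5=1 w2=1 w0=1 w8=0 clk=1 w6=0 w4=1 w7=0 w1=0 w3=0
t9.Δ0 w5=1 w2=1 w0=1 w8=0 clk=1 w6=0 w4=1 w7=0 w1=0 w3=0
t9.Δ1 w5=1 w2=1 w0=1 w8=0 clk=0 w6=0 w4=1 w7=0 w1=0 w3=0
t10.Δ0 w5=1 w2=1 w0=1 w8=0 clk=0 w6=0 w4=1 w7=0 w1=0 w3=0
t10.Δ1 w5=1 w2=1 w0=0 w8=0 clk=1 w6=0 w4=1 w7=0 w1=0 w3=0
t10.Δ2 w5=1 w2=1 w0=0 w8=1 clk=1 w6=0 w4=1 w7=0 w1=0 w3=0
t10.Δ3 w5=1 w2=1 w0=0 w8=1 clk=1 w6=0 w4=0 w7=0 w1=0 w3=1
t10.Δ4 w5=1 w2=1 w0=0 w8=1 clk=1 w6=0 w4=0 w7=0 w1=1 w3=1
t11.Δ0 w5=1 w2=1 w0=0 w8=1 clk=1 w6=0 w4=0 w7=0 w1=1 w3=1
t11.Δ1 w5=1 w2=1 w0=0 w8=1 clk=0 w6=0 w4=0 w7=0 w1=1 w3=1
t12.Δ0 w5=1 w2=1 w0=0 w8=1 clk=0 w6=0 w4=0 w7=0 w1=1 w3=1
t12.Δ1 w5=1 w2=1 w0=1 w8=1 clk=1 w6=0 w4=0 w7=0 w1=1 w3=1
t12.Δ2 w5=1 w2=1 w0=1 w8=0 clk=1 w6=0 w4=0 w7=0 w1=1 w3=1
t12.Δ3 w5=1 w2=1 w0=1 w8=0 clk=1 w6=0 w4=1 w7=0 w1=1 w3=0
t12.Δ4 w5=1 w2=1 w0=1 w8=0 clk=1 w6=0 w4=1 w7=0 w1=0 w3=0

4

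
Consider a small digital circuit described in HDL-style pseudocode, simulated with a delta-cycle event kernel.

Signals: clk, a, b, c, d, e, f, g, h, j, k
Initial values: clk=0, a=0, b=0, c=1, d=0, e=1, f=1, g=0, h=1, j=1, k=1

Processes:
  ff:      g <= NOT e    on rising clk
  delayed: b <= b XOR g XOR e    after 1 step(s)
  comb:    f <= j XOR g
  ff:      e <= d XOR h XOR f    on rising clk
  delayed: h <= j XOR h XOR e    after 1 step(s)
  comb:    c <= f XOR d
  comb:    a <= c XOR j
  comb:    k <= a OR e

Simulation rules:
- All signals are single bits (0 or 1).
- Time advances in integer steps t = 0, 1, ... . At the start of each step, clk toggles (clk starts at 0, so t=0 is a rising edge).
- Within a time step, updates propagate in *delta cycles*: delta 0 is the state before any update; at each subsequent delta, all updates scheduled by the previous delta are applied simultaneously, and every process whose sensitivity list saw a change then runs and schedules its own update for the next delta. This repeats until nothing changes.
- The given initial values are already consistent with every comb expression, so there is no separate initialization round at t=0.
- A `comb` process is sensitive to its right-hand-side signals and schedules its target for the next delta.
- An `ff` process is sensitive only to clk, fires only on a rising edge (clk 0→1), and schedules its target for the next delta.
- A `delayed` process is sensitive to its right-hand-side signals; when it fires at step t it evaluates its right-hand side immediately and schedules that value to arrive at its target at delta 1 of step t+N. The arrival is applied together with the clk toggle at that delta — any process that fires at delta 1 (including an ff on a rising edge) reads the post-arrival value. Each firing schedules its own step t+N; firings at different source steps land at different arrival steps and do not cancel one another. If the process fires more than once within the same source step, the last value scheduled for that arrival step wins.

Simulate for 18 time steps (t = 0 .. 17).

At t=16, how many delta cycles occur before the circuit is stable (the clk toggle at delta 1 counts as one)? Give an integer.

3

t=0 Δ0: k=1 f=1 g=0 h=1 b=0 c=1 d=0 clk=0 a=0 e=1 j=1
  Δ1: clk:0→1
  Δ2: e:1→0
  Δ3: k:1→0
  (3Δ to stable)
t=1 Δ0: k=0 f=1 g=0 h=1 b=0 c=1 d=0 clk=1 a=0 e=0 j=1
  Δ1: h:1→0, clk:1→0
  (1Δ to stable)
t=2 Δ0: k=0 f=1 g=0 h=0 b=0 c=1 d=0 clk=0 a=0 e=0 j=1
  Δ1: h:0→1, clk:0→1
  Δ2: g:0→1
  Δ3: f:1→0
  Δ4: c:1→0
  Δ5: a:0→1
  Δ6: k:0→1
  (6Δ to stable)
t=3 Δ0: k=1 f=0 g=1 h=1 b=0 c=0 d=0 clk=1 a=1 e=0 j=1
  Δ1: h:1→0, b:0→1, clk:1→0
  (1Δ to stable)
t=4 Δ0: k=1 f=0 g=1 h=0 b=1 c=0 d=0 clk=0 a=1 e=0 j=1
  Δ1: h:0→1, b:1→0, clk:0→1
  Δ2: e:0→1
  (2Δ to stable)
t=5 Δ0: k=1 f=0 g=1 h=1 b=0 c=0 d=0 clk=1 a=1 e=1 j=1
  Δ1: clk:1→0
  (1Δ to stable)
t=6 Δ0: k=1 f=0 g=1 h=1 b=0 c=0 d=0 clk=0 a=1 e=1 j=1
  Δ1: clk:0→1
  Δ2: g:1→0
  Δ3: f:0→1
  Δ4: c:0→1
  Δ5: a:1→0
  (5Δ to stable)
t=7 Δ0: k=1 f=1 g=0 h=1 b=0 c=1 d=0 clk=1 a=0 e=1 j=1
  Δ1: b:0→1, clk:1→0
  (1Δ to stable)
t=8 Δ0: k=1 f=1 g=0 h=1 b=1 c=1 d=0 clk=0 a=0 e=1 j=1
  Δ1: b:1→0, clk:0→1
  Δ2: e:1→0
  Δ3: k:1→0
  (3Δ to stable)
t=9 Δ0: k=0 f=1 g=0 h=1 b=0 c=1 d=0 clk=1 a=0 e=0 j=1
  Δ1: h:1→0, clk:1→0
  (1Δ to stable)
t=10 Δ0: k=0 f=1 g=0 h=0 b=0 c=1 d=0 clk=0 a=0 e=0 j=1
  Δ1: h:0→1, clk:0→1
  Δ2: g:0→1
  Δ3: f:1→0
  Δ4: c:1→0
  Δ5: a:0→1
  Δ6: k:0→1
  (6Δ to stable)
t=11 Δ0: k=1 f=0 g=1 h=1 b=0 c=0 d=0 clk=1 a=1 e=0 j=1
  Δ1: h:1→0, b:0→1, clk:1→0
  (1Δ to stable)
t=12 Δ0: k=1 f=0 g=1 h=0 b=1 c=0 d=0 clk=0 a=1 e=0 j=1
  Δ1: h:0→1, b:1→0, clk:0→1
  Δ2: e:0→1
  (2Δ to stable)
t=13 Δ0: k=1 f=0 g=1 h=1 b=0 c=0 d=0 clk=1 a=1 e=1 j=1
  Δ1: clk:1→0
  (1Δ to stable)
t=14 Δ0: k=1 f=0 g=1 h=1 b=0 c=0 d=0 clk=0 a=1 e=1 j=1
  Δ1: clk:0→1
  Δ2: g:1→0
  Δ3: f:0→1
  Δ4: c:0→1
  Δ5: a:1→0
  (5Δ to stable)
t=15 Δ0: k=1 f=1 g=0 h=1 b=0 c=1 d=0 clk=1 a=0 e=1 j=1
  Δ1: b:0→1, clk:1→0
  (1Δ to stable)
t=16 Δ0: k=1 f=1 g=0 h=1 b=1 c=1 d=0 clk=0 a=0 e=1 j=1
  Δ1: b:1→0, clk:0→1
  Δ2: e:1→0
  Δ3: k:1→0
  (3Δ to stable)
t=17 Δ0: k=0 f=1 g=0 h=1 b=0 c=1 d=0 clk=1 a=0 e=0 j=1
  Δ1: h:1→0, clk:1→0
  (1Δ to stable)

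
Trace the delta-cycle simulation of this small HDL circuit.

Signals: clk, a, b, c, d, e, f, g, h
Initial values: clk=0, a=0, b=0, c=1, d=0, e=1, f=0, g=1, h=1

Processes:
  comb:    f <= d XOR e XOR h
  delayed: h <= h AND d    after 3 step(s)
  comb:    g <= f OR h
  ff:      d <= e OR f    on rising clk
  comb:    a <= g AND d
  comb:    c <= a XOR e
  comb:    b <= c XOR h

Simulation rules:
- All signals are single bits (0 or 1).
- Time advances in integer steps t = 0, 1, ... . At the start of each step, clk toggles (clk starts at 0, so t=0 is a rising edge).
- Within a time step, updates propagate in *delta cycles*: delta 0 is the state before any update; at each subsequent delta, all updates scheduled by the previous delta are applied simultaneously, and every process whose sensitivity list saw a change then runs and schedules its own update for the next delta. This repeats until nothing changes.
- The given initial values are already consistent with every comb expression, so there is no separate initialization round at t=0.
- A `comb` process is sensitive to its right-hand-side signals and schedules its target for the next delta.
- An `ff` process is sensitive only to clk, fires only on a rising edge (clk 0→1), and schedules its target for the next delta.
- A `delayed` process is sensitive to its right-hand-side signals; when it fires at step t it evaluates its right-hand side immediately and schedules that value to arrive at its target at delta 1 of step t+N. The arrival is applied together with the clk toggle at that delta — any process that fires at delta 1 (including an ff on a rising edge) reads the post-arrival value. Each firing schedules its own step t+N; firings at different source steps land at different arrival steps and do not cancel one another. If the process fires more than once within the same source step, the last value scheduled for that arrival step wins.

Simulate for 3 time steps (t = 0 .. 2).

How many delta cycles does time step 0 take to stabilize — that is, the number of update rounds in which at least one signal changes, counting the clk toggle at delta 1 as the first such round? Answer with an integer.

t0.Δ0 b=0 c=1 d=0 g=1 f=0 clk=0 h=1 a=0 e=1
t0.Δ1 b=0 c=1 d=0 g=1 f=0 clk=1 h=1 a=0 e=1
t0.Δ2 b=0 c=1 d=1 g=1 f=0 clk=1 h=1 a=0 e=1
t0.Δ3 b=0 c=1 d=1 g=1 f=1 clk=1 h=1 a=1 e=1
t0.Δ4 b=0 c=0 d=1 g=1 f=1 clk=1 h=1 a=1 e=1
t0.Δ5 b=1 c=0 d=1 g=1 f=1 clk=1 h=1 a=1 e=1
t1.Δ0 b=1 c=0 d=1 g=1 f=1 clk=1 h=1 a=1 e=1
t1.Δ1 b=1 c=0 d=1 g=1 f=1 clk=0 h=1 a=1 e=1
t2.Δ0 b=1 c=0 d=1 g=1 f=1 clk=0 h=1 a=1 e=1
t2.Δ1 b=1 c=0 d=1 g=1 f=1 clk=1 h=1 a=1 e=1

5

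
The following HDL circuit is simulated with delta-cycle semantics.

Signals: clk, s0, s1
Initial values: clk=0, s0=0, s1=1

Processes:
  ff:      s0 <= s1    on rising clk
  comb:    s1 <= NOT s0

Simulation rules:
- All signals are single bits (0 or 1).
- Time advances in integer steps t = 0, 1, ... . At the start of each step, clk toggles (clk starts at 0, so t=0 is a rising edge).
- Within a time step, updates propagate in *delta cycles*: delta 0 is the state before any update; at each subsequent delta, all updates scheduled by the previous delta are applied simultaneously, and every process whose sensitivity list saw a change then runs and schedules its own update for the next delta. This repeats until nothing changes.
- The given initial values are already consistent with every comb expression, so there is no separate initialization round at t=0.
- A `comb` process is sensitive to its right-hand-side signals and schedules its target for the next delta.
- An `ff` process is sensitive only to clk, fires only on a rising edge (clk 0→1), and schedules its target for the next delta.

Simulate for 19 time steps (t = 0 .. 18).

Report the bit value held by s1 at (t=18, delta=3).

t=0 Δ0: s0=0 clk=0 s1=1
  Δ1: clk:0→1
  Δ2: s0:0→1
  Δ3: s1:1→0
  (3Δ to stable)
t=1 Δ0: s0=1 clk=1 s1=0
  Δ1: clk:1→0
  (1Δ to stable)
t=2 Δ0: s0=1 clk=0 s1=0
  Δ1: clk:0→1
  Δ2: s0:1→0
  Δ3: s1:0→1
  (3Δ to stable)
t=3 Δ0: s0=0 clk=1 s1=1
  Δ1: clk:1→0
  (1Δ to stable)
t=4 Δ0: s0=0 clk=0 s1=1
  Δ1: clk:0→1
  Δ2: s0:0→1
  Δ3: s1:1→0
  (3Δ to stable)
t=5 Δ0: s0=1 clk=1 s1=0
  Δ1: clk:1→0
  (1Δ to stable)
t=6 Δ0: s0=1 clk=0 s1=0
  Δ1: clk:0→1
  Δ2: s0:1→0
  Δ3: s1:0→1
  (3Δ to stable)
t=7 Δ0: s0=0 clk=1 s1=1
  Δ1: clk:1→0
  (1Δ to stable)
t=8 Δ0: s0=0 clk=0 s1=1
  Δ1: clk:0→1
  Δ2: s0:0→1
  Δ3: s1:1→0
  (3Δ to stable)
t=9 Δ0: s0=1 clk=1 s1=0
  Δ1: clk:1→0
  (1Δ to stable)
t=10 Δ0: s0=1 clk=0 s1=0
  Δ1: clk:0→1
  Δ2: s0:1→0
  Δ3: s1:0→1
  (3Δ to stable)
t=11 Δ0: s0=0 clk=1 s1=1
  Δ1: clk:1→0
  (1Δ to stable)
t=12 Δ0: s0=0 clk=0 s1=1
  Δ1: clk:0→1
  Δ2: s0:0→1
  Δ3: s1:1→0
  (3Δ to stable)
t=13 Δ0: s0=1 clk=1 s1=0
  Δ1: clk:1→0
  (1Δ to stable)
t=14 Δ0: s0=1 clk=0 s1=0
  Δ1: clk:0→1
  Δ2: s0:1→0
  Δ3: s1:0→1
  (3Δ to stable)
t=15 Δ0: s0=0 clk=1 s1=1
  Δ1: clk:1→0
  (1Δ to stable)
t=16 Δ0: s0=0 clk=0 s1=1
  Δ1: clk:0→1
  Δ2: s0:0→1
  Δ3: s1:1→0
  (3Δ to stable)
t=17 Δ0: s0=1 clk=1 s1=0
  Δ1: clk:1→0
  (1Δ to stable)
t=18 Δ0: s0=1 clk=0 s1=0
  Δ1: clk:0→1
  Δ2: s0:1→0
  Δ3: s1:0→1
  (3Δ to stable)

1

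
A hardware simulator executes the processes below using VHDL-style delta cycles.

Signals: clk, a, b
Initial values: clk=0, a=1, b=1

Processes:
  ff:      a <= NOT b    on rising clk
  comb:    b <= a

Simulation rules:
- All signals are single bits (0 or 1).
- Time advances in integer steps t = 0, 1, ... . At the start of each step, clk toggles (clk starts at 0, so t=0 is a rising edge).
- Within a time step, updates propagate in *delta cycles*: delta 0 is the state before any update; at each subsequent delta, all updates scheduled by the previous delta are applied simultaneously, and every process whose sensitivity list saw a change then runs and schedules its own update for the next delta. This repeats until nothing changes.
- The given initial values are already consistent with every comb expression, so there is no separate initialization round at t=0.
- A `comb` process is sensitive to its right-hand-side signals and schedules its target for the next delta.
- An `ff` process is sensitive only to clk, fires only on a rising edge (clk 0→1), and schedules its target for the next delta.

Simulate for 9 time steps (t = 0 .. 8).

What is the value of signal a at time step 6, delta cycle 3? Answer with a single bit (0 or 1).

t=0 Δ0: clk=0 b=1 a=1
  Δ1: clk:0→1
  Δ2: a:1→0
  Δ3: b:1→0
  (3Δ to stable)
t=1 Δ0: clk=1 b=0 a=0
  Δ1: clk:1→0
  (1Δ to stable)
t=2 Δ0: clk=0 b=0 a=0
  Δ1: clk:0→1
  Δ2: a:0→1
  Δ3: b:0→1
  (3Δ to stable)
t=3 Δ0: clk=1 b=1 a=1
  Δ1: clk:1→0
  (1Δ to stable)
t=4 Δ0: clk=0 b=1 a=1
  Δ1: clk:0→1
  Δ2: a:1→0
  Δ3: b:1→0
  (3Δ to stable)
t=5 Δ0: clk=1 b=0 a=0
  Δ1: clk:1→0
  (1Δ to stable)
t=6 Δ0: clk=0 b=0 a=0
  Δ1: clk:0→1
  Δ2: a:0→1
  Δ3: b:0→1
  (3Δ to stable)
t=7 Δ0: clk=1 b=1 a=1
  Δ1: clk:1→0
  (1Δ to stable)
t=8 Δ0: clk=0 b=1 a=1
  Δ1: clk:0→1
  Δ2: a:1→0
  Δ3: b:1→0
  (3Δ to stable)

1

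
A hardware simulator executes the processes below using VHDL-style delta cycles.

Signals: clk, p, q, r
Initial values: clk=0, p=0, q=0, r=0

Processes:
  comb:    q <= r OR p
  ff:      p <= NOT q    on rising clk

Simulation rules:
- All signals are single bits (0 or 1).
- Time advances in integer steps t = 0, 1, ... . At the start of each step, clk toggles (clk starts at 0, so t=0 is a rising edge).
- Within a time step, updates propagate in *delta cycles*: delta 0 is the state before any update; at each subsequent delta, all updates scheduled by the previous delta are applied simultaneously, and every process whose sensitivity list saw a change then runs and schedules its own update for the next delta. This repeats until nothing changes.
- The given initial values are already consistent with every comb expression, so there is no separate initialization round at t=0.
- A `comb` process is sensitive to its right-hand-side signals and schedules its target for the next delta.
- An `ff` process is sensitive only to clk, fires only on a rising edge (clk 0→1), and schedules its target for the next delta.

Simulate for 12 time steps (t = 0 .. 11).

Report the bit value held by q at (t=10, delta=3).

t=0 Δ0: q=0 r=0 p=0 clk=0
  Δ1: clk:0→1
  Δ2: p:0→1
  Δ3: q:0→1
  (3Δ to stable)
t=1 Δ0: q=1 r=0 p=1 clk=1
  Δ1: clk:1→0
  (1Δ to stable)
t=2 Δ0: q=1 r=0 p=1 clk=0
  Δ1: clk:0→1
  Δ2: p:1→0
  Δ3: q:1→0
  (3Δ to stable)
t=3 Δ0: q=0 r=0 p=0 clk=1
  Δ1: clk:1→0
  (1Δ to stable)
t=4 Δ0: q=0 r=0 p=0 clk=0
  Δ1: clk:0→1
  Δ2: p:0→1
  Δ3: q:0→1
  (3Δ to stable)
t=5 Δ0: q=1 r=0 p=1 clk=1
  Δ1: clk:1→0
  (1Δ to stable)
t=6 Δ0: q=1 r=0 p=1 clk=0
  Δ1: clk:0→1
  Δ2: p:1→0
  Δ3: q:1→0
  (3Δ to stable)
t=7 Δ0: q=0 r=0 p=0 clk=1
  Δ1: clk:1→0
  (1Δ to stable)
t=8 Δ0: q=0 r=0 p=0 clk=0
  Δ1: clk:0→1
  Δ2: p:0→1
  Δ3: q:0→1
  (3Δ to stable)
t=9 Δ0: q=1 r=0 p=1 clk=1
  Δ1: clk:1→0
  (1Δ to stable)
t=10 Δ0: q=1 r=0 p=1 clk=0
  Δ1: clk:0→1
  Δ2: p:1→0
  Δ3: q:1→0
  (3Δ to stable)
t=11 Δ0: q=0 r=0 p=0 clk=1
  Δ1: clk:1→0
  (1Δ to stable)

0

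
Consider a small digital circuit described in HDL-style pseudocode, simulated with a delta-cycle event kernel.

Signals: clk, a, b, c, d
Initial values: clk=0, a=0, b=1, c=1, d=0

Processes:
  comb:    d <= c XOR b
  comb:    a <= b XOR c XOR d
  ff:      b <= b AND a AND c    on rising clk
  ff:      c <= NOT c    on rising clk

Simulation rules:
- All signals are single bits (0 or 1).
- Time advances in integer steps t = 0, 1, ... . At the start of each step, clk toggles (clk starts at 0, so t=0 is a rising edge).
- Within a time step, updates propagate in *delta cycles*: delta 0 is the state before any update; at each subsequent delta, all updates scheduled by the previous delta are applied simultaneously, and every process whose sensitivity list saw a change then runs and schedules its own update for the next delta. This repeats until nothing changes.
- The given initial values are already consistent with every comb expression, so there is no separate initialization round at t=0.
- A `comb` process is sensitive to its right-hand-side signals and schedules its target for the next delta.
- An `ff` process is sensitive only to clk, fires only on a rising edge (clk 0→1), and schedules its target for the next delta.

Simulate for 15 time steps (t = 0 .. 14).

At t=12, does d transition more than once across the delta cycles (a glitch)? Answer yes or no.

no

t=0 Δ0: clk=0 a=0 d=0 c=1 b=1
  Δ1: clk:0→1
  Δ2: c:1→0, b:1→0
  (2Δ to stable)
t=1 Δ0: clk=1 a=0 d=0 c=0 b=0
  Δ1: clk:1→0
  (1Δ to stable)
t=2 Δ0: clk=0 a=0 d=0 c=0 b=0
  Δ1: clk:0→1
  Δ2: c:0→1
  Δ3: a:0→1, d:0→1
  Δ4: a:1→0
  (4Δ to stable)
t=3 Δ0: clk=1 a=0 d=1 c=1 b=0
  Δ1: clk:1→0
  (1Δ to stable)
t=4 Δ0: clk=0 a=0 d=1 c=1 b=0
  Δ1: clk:0→1
  Δ2: c:1→0
  Δ3: a:0→1, d:1→0
  Δ4: a:1→0
  (4Δ to stable)
t=5 Δ0: clk=1 a=0 d=0 c=0 b=0
  Δ1: clk:1→0
  (1Δ to stable)
t=6 Δ0: clk=0 a=0 d=0 c=0 b=0
  Δ1: clk:0→1
  Δ2: c:0→1
  Δ3: a:0→1, d:0→1
  Δ4: a:1→0
  (4Δ to stable)
t=7 Δ0: clk=1 a=0 d=1 c=1 b=0
  Δ1: clk:1→0
  (1Δ to stable)
t=8 Δ0: clk=0 a=0 d=1 c=1 b=0
  Δ1: clk:0→1
  Δ2: c:1→0
  Δ3: a:0→1, d:1→0
  Δ4: a:1→0
  (4Δ to stable)
t=9 Δ0: clk=1 a=0 d=0 c=0 b=0
  Δ1: clk:1→0
  (1Δ to stable)
t=10 Δ0: clk=0 a=0 d=0 c=0 b=0
  Δ1: clk:0→1
  Δ2: c:0→1
  Δ3: a:0→1, d:0→1
  Δ4: a:1→0
  (4Δ to stable)
t=11 Δ0: clk=1 a=0 d=1 c=1 b=0
  Δ1: clk:1→0
  (1Δ to stable)
t=12 Δ0: clk=0 a=0 d=1 c=1 b=0
  Δ1: clk:0→1
  Δ2: c:1→0
  Δ3: a:0→1, d:1→0
  Δ4: a:1→0
  (4Δ to stable)
t=13 Δ0: clk=1 a=0 d=0 c=0 b=0
  Δ1: clk:1→0
  (1Δ to stable)
t=14 Δ0: clk=0 a=0 d=0 c=0 b=0
  Δ1: clk:0→1
  Δ2: c:0→1
  Δ3: a:0→1, d:0→1
  Δ4: a:1→0
  (4Δ to stable)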